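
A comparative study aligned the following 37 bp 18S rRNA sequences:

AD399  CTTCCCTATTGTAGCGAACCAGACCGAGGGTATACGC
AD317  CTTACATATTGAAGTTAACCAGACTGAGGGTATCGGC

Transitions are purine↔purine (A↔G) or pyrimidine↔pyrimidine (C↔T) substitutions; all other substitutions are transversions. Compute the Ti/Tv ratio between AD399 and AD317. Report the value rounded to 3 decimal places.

Differing sites — 4:C/A (Tv); 6:C/A (Tv); 12:T/A (Tv); 15:C/T (Ti); 16:G/T (Tv); 25:C/T (Ti); 34:A/C (Tv); 35:C/G (Tv).
Of the 8 differences, 2 transitions and 6 transversions, so Ti/Tv = 2/6 = 0.333.

0.333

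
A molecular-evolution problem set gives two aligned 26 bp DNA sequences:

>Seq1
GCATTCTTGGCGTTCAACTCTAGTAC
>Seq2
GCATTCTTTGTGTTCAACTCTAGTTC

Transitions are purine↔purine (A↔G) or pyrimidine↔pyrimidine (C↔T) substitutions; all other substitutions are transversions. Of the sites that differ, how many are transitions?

Mismatches occur at site 9 (G↔T, transversion), site 11 (C↔T, transition), site 25 (A↔T, transversion).
Of the 3 differences, 1 transition and 2 transversions, so the answer is 1.

1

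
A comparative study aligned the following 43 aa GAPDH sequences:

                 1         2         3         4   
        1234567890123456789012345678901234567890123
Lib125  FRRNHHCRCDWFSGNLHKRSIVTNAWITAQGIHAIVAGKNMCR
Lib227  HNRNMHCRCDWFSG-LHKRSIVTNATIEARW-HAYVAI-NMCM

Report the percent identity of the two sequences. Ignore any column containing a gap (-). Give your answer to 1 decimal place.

Excluding the 3 gap columns leaves 40 comparable sites.
The sequences differ at positions 1 (F/H), 2 (R/N), 5 (H/M), 26 (W/T), 28 (T/E), 30 (Q/R), 31 (G/W), 35 (I/Y), 38 (G/I), 43 (R/M).
30 of the 40 comparable sites match, so the percent identity is 30/40 × 100 = 75.0%.

75.0%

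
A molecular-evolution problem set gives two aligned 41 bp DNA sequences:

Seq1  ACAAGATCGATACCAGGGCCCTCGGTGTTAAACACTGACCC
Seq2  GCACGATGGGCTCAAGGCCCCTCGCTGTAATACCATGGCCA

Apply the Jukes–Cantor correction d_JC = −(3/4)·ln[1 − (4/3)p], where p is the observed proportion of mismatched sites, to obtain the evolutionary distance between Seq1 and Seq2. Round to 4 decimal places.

0.5018

Mismatches occur at site 1 (A→G), site 4 (A→C), site 8 (C→G), site 10 (A→G), site 11 (T→C), site 12 (A→T), site 14 (C→A), site 18 (G→C), site 25 (G→C), site 29 (T→A), site 31 (A→T), site 34 (A→C), site 35 (C→A), site 38 (A→G), site 41 (C→A).
p = 15/41 = 0.365854.
d = −0.75 · ln(1 − (4/3)·0.365854) = −0.75 · ln(0.512195) = −0.75 · (-0.669050) = 0.5018.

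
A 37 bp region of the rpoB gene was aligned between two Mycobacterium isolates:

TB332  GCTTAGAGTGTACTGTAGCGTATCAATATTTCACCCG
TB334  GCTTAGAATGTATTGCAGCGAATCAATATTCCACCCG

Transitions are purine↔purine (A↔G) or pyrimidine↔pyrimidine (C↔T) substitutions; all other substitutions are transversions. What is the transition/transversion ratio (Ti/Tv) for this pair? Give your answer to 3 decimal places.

4.000

Mismatches occur at site 8 (G/A, transition), site 13 (C/T, transition), site 16 (T/C, transition), site 21 (T/A, transversion), site 31 (T/C, transition).
Of the 5 differences, 4 transitions and 1 transversion, so Ti/Tv = 4/1 = 4.000.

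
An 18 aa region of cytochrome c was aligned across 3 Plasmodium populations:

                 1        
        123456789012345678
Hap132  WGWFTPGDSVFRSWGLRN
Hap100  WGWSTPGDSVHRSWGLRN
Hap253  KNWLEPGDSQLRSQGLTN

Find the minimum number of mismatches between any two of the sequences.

Pairwise Hamming distances:
  Hap132 vs Hap100: 2
  Hap132 vs Hap253: 8
  Hap100 vs Hap253: 8
The smallest is 2, between Hap132 and Hap100.

2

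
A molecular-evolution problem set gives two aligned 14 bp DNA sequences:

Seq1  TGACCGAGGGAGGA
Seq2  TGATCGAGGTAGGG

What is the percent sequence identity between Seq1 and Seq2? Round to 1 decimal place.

78.6%

Differing sites — 4:C/T; 10:G/T; 14:A/G.
11 of the 14 sites match, so the percent identity is 11/14 × 100 = 78.6%.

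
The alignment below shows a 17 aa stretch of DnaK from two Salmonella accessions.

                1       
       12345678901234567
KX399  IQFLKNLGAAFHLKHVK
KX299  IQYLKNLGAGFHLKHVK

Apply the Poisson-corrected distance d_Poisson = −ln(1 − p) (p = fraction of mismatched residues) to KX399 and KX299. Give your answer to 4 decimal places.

0.1252

Mismatches occur at site 3 (F↔Y), site 10 (A↔G).
p = 2/17 = 0.117647.
d = −ln(1 − 0.117647) = −ln(0.882353) = 0.1252.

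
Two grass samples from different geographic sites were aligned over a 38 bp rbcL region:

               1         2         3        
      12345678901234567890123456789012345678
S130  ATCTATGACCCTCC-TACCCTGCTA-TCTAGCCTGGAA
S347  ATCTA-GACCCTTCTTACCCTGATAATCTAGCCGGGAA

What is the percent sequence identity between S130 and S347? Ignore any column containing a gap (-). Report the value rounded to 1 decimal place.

Excluding the 3 gap columns leaves 35 comparable sites.
The sequences differ at positions 13 (C/T), 23 (C/A), 34 (T/G).
32 of the 35 comparable sites match, so the percent identity is 32/35 × 100 = 91.4%.

91.4%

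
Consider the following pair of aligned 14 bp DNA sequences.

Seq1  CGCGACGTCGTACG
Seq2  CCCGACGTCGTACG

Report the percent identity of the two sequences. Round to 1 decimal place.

92.9%

The sequences differ at position 2 (G/C).
13 of the 14 sites match, so the percent identity is 13/14 × 100 = 92.9%.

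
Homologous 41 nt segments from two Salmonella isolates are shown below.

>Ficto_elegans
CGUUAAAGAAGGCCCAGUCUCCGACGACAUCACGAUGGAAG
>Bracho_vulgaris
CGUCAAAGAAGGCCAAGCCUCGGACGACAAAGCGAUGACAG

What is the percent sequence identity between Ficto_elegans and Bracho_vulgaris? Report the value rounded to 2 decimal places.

78.05%

The sequences differ at positions 4 (U/C), 15 (C/A), 18 (U/C), 22 (C/G), 30 (U/A), 31 (C/A), 32 (A/G), 38 (G/A), 39 (A/C).
32 of the 41 sites match, so the percent identity is 32/41 × 100 = 78.05%.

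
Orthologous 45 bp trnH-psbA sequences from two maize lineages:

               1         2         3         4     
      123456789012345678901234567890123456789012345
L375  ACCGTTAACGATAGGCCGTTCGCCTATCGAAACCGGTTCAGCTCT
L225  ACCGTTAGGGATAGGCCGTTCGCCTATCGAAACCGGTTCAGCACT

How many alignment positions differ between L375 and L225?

Mismatches occur at site 8 (A→G), site 9 (C→G), site 43 (T→A).
That gives 3 mismatches out of 45 aligned sites, so the Hamming distance is 3.

3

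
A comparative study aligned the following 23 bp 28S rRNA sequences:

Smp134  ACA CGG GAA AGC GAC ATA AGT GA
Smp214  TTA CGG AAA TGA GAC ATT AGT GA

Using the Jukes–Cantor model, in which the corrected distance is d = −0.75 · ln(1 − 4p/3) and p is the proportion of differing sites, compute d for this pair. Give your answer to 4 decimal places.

0.3206

The sequences differ at positions 1 (A/T), 2 (C/T), 7 (G/A), 10 (A/T), 12 (C/A), 18 (A/T).
p = 6/23 = 0.260870.
d = −0.75 · ln(1 − (4/3)·0.260870) = −0.75 · ln(0.652173) = −0.75 · (-0.427445) = 0.3206.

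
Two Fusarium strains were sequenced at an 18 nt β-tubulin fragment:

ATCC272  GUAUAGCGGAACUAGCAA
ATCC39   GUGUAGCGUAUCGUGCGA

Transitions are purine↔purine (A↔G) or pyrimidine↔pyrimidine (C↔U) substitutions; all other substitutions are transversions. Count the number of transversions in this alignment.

Differing sites — 3:A/G (Ti); 9:G/U (Tv); 11:A/U (Tv); 13:U/G (Tv); 14:A/U (Tv); 17:A/G (Ti).
Of the 6 differences, 2 transitions and 4 transversions, so the answer is 4.

4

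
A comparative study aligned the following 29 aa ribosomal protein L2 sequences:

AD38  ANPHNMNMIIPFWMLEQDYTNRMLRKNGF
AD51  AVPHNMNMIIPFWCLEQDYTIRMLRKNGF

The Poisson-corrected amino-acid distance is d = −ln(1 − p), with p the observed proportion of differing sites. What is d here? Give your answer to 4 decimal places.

0.1092

Differing sites — 2:N/V; 14:M/C; 21:N/I.
p = 3/29 = 0.103448.
d = −ln(1 − 0.103448) = −ln(0.896552) = 0.1092.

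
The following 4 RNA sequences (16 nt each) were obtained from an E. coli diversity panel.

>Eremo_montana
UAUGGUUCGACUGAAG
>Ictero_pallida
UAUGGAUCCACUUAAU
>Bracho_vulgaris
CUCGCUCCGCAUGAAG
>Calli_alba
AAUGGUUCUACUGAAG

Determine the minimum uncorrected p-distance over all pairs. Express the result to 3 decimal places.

Pairwise Hamming distances:
  Eremo_montana vs Ictero_pallida: 4
  Eremo_montana vs Bracho_vulgaris: 7
  Eremo_montana vs Calli_alba: 2
  Ictero_pallida vs Bracho_vulgaris: 11
  Ictero_pallida vs Calli_alba: 5
  Bracho_vulgaris vs Calli_alba: 8
The smallest is 2 mismatches, between Eremo_montana and Calli_alba; p = 2/16 = 0.125.

0.125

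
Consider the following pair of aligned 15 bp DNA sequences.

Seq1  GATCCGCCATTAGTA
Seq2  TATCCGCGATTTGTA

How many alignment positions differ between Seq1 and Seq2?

Mismatches occur at site 1 (G↔T), site 8 (C↔G), site 12 (A↔T).
That gives 3 mismatches out of 15 aligned sites, so the Hamming distance is 3.

3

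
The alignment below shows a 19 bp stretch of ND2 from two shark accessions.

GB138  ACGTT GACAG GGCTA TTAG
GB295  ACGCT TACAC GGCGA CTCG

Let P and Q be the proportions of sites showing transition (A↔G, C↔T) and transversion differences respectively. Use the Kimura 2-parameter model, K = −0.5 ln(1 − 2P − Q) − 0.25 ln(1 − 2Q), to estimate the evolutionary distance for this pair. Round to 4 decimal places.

0.4099

The sequences differ at positions 4 (T/C, transition), 6 (G/T, transversion), 10 (G/C, transversion), 14 (T/G, transversion), 16 (T/C, transition), 18 (A/C, transversion).
Of the 6 differences, 2 transitions and 4 transversions over 19 sites: P = 2/19 = 0.105263, Q = 4/19 = 0.210526.
d = −0.5·ln(0.578948) − 0.25·ln(0.578948) = −0.5·(-0.546543) − 0.25·(-0.546543) = 0.4099.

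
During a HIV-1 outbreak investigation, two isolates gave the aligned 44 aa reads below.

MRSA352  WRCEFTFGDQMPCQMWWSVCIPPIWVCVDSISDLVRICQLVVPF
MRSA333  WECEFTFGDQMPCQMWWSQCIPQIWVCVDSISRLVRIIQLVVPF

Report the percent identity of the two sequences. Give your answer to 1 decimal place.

The sequences differ at positions 2 (R/E), 19 (V/Q), 23 (P/Q), 33 (D/R), 38 (C/I).
39 of the 44 sites match, so the percent identity is 39/44 × 100 = 88.6%.

88.6%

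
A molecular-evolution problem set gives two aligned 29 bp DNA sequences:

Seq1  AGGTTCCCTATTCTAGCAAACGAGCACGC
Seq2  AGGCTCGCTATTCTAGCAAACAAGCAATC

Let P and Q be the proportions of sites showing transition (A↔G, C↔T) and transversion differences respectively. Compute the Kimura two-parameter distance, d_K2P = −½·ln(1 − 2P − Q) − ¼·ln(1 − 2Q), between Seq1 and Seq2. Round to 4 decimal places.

0.1961

Mismatches occur at site 4 (T→C, transition), site 7 (C→G, transversion), site 22 (G→A, transition), site 27 (C→A, transversion), site 28 (G→T, transversion).
Of the 5 differences, 2 transitions and 3 transversions over 29 sites: P = 2/29 = 0.068966, Q = 3/29 = 0.103448.
d = −0.5·ln(0.758620) − 0.25·ln(0.793104) = −0.5·(-0.276254) − 0.25·(-0.231801) = 0.1961.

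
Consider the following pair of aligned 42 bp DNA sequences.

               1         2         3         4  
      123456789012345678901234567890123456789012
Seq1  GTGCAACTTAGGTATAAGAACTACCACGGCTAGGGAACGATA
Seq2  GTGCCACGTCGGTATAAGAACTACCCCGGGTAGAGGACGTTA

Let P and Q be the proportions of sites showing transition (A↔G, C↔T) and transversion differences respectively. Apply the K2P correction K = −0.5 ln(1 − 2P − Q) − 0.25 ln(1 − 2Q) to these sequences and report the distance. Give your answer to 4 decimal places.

0.2201

Mismatches occur at site 5 (A/C, transversion), site 8 (T/G, transversion), site 10 (A/C, transversion), site 26 (A/C, transversion), site 30 (C/G, transversion), site 34 (G/A, transition), site 36 (A/G, transition), site 40 (A/T, transversion).
Of the 8 differences, 2 transitions and 6 transversions over 42 sites: P = 2/42 = 0.047619, Q = 6/42 = 0.142857.
d = −0.5·ln(0.761905) − 0.25·ln(0.714286) = −0.5·(-0.271933) − 0.25·(-0.336472) = 0.2201.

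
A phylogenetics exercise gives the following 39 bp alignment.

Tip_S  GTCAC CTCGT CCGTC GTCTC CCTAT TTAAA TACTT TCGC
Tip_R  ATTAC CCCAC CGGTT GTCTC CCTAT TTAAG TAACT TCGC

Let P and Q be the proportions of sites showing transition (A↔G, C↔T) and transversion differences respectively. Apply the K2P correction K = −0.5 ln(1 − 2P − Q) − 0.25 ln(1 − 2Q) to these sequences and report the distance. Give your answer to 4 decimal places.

0.3366

Mismatches occur at site 1 (G→A, transition), site 3 (C→T, transition), site 7 (T→C, transition), site 9 (G→A, transition), site 10 (T→C, transition), site 12 (C→G, transversion), site 15 (C→T, transition), site 30 (A→G, transition), site 33 (C→A, transversion), site 34 (T→C, transition).
Of the 10 differences, 8 transitions and 2 transversions over 39 sites: P = 8/39 = 0.205128, Q = 2/39 = 0.051282.
d = −0.5·ln(0.538462) − 0.25·ln(0.897436) = −0.5·(-0.619038) − 0.25·(-0.108213) = 0.3366.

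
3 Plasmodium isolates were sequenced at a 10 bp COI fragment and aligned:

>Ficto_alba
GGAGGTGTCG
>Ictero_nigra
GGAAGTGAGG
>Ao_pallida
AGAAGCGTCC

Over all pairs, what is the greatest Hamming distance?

Pairwise Hamming distances:
  Ficto_alba vs Ictero_nigra: 3
  Ficto_alba vs Ao_pallida: 4
  Ictero_nigra vs Ao_pallida: 5
The largest is 5, between Ictero_nigra and Ao_pallida.

5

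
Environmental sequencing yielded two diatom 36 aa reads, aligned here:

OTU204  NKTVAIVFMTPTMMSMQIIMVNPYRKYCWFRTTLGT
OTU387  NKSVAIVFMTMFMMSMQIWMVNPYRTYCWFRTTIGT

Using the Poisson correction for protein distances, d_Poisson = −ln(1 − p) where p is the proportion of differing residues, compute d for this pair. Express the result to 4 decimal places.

0.1823

Differing sites — 3:T/S; 11:P/M; 12:T/F; 19:I/W; 26:K/T; 34:L/I.
p = 6/36 = 0.166667.
d = −ln(1 − 0.166667) = −ln(0.833333) = 0.1823.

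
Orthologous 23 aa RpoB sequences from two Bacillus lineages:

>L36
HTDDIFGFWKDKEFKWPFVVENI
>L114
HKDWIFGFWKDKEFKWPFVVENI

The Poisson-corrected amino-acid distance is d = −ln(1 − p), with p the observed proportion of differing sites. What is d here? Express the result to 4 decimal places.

Mismatches occur at site 2 (T→K), site 4 (D→W).
p = 2/23 = 0.086957.
d = −ln(1 − 0.086957) = −ln(0.913043) = 0.0910.

0.0910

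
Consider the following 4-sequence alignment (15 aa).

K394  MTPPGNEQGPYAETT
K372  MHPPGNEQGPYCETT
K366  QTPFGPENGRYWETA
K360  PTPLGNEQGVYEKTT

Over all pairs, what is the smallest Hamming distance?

Pairwise Hamming distances:
  K394 vs K372: 2
  K394 vs K366: 7
  K394 vs K360: 5
  K372 vs K366: 8
  K372 vs K360: 6
  K366 vs K360: 8
The smallest is 2, between K394 and K372.

2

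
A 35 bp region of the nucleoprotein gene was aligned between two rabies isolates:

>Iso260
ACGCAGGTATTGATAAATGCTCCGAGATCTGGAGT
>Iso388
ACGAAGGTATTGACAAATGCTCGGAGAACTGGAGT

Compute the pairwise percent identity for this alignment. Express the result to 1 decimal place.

The sequences differ at positions 4 (C/A), 14 (T/C), 23 (C/G), 28 (T/A).
31 of the 35 sites match, so the percent identity is 31/35 × 100 = 88.6%.

88.6%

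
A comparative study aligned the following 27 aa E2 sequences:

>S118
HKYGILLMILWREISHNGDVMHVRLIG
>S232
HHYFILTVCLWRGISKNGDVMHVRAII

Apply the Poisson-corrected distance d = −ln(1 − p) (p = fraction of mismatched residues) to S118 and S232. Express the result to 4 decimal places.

0.4055

Differing sites — 2:K/H; 4:G/F; 7:L/T; 8:M/V; 9:I/C; 13:E/G; 16:H/K; 25:L/A; 27:G/I.
p = 9/27 = 0.333333.
d = −ln(1 − 0.333333) = −ln(0.666667) = 0.4055.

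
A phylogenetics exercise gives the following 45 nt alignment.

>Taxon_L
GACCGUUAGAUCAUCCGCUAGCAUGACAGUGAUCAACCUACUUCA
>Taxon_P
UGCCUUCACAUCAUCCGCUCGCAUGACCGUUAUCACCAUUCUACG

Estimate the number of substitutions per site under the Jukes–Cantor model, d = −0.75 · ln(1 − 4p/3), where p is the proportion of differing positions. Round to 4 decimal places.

The sequences differ at positions 1 (G/U), 2 (A/G), 5 (G/U), 7 (U/C), 9 (G/C), 20 (A/C), 28 (A/C), 31 (G/U), 36 (A/C), 38 (C/A), 40 (A/U), 43 (U/A), 45 (A/G).
p = 13/45 = 0.288889.
d = −0.75 · ln(1 − (4/3)·0.288889) = −0.75 · ln(0.614815) = −0.75 · (-0.486434) = 0.3648.

0.3648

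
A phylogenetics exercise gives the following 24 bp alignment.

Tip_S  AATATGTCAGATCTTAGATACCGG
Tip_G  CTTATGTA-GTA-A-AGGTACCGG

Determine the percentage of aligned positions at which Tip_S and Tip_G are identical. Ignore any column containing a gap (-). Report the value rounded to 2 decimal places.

Excluding the 3 gap columns leaves 21 comparable sites.
Differing sites — 1:A/C; 2:A/T; 8:C/A; 11:A/T; 12:T/A; 14:T/A; 18:A/G.
14 of the 21 comparable sites match, so the percent identity is 14/21 × 100 = 66.67%.

66.67%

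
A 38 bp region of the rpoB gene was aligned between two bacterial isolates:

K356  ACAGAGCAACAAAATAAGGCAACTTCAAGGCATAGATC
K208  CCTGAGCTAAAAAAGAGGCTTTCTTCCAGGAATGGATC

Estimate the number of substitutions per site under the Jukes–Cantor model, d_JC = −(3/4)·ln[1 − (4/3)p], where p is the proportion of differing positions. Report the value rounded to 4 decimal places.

0.4568

The sequences differ at positions 1 (A/C), 3 (A/T), 8 (A/T), 10 (C/A), 15 (T/G), 17 (A/G), 19 (G/C), 20 (C/T), 21 (A/T), 22 (A/T), 27 (A/C), 31 (C/A), 34 (A/G).
p = 13/38 = 0.342105.
d = −0.75 · ln(1 − (4/3)·0.342105) = −0.75 · ln(0.543860) = −0.75 · (-0.609063) = 0.4568.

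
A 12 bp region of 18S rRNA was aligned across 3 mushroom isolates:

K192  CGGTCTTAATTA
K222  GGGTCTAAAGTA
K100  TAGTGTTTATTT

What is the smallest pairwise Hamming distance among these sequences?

3

Pairwise Hamming distances:
  K192 vs K222: 3
  K192 vs K100: 5
  K222 vs K100: 7
The smallest is 3, between K192 and K222.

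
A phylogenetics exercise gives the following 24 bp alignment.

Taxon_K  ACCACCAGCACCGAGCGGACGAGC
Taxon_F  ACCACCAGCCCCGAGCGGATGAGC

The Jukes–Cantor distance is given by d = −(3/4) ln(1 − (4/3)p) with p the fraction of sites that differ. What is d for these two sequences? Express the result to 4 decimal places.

Mismatches occur at site 10 (A→C), site 20 (C→T).
p = 2/24 = 0.083333.
d = −0.75 · ln(1 − (4/3)·0.083333) = −0.75 · ln(0.888889) = −0.75 · (-0.117783) = 0.0883.

0.0883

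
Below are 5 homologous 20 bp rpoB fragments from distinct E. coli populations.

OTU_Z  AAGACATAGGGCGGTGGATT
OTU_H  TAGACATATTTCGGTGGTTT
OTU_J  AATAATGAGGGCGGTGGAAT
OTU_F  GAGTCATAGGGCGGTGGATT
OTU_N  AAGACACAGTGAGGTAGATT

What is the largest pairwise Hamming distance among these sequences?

Pairwise Hamming distances:
  OTU_Z vs OTU_H: 5
  OTU_Z vs OTU_J: 5
  OTU_Z vs OTU_F: 2
  OTU_Z vs OTU_N: 4
  OTU_H vs OTU_J: 10
  OTU_H vs OTU_F: 6
  OTU_H vs OTU_N: 7
  OTU_J vs OTU_F: 7
  OTU_J vs OTU_N: 8
  OTU_F vs OTU_N: 6
The largest is 10, between OTU_H and OTU_J.

10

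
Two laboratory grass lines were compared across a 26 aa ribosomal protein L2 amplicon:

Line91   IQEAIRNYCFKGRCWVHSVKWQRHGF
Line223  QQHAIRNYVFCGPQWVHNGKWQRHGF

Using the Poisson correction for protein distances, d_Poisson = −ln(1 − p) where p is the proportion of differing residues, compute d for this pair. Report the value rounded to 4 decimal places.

0.3677

Mismatches occur at site 1 (I→Q), site 3 (E→H), site 9 (C→V), site 11 (K→C), site 13 (R→P), site 14 (C→Q), site 18 (S→N), site 19 (V→G).
p = 8/26 = 0.307692.
d = −ln(1 − 0.307692) = −ln(0.692308) = 0.3677.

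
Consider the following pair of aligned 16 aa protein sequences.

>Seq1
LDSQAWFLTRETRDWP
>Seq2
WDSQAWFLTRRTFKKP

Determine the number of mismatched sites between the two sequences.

5

Differing sites — 1:L/W; 11:E/R; 13:R/F; 14:D/K; 15:W/K.
That gives 5 mismatches out of 16 aligned sites, so the Hamming distance is 5.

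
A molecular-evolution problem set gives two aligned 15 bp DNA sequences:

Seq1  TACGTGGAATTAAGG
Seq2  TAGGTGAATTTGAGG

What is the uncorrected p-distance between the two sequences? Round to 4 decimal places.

The sequences differ at positions 3 (C/G), 7 (G/A), 9 (A/T), 12 (A/G).
There are 4 differences over 15 sites, so p = 4/15 = 0.2667.

0.2667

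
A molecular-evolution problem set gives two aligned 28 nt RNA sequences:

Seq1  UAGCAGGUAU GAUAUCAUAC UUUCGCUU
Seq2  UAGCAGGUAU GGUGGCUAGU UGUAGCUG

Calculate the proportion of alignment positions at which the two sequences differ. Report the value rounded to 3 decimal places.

Mismatches occur at site 12 (A↔G), site 14 (A↔G), site 15 (U↔G), site 17 (A↔U), site 18 (U↔A), site 19 (A↔G), site 20 (C↔U), site 22 (U↔G), site 24 (C↔A), site 28 (U↔G).
There are 10 differences over 28 sites, so p = 10/28 = 0.357.

0.357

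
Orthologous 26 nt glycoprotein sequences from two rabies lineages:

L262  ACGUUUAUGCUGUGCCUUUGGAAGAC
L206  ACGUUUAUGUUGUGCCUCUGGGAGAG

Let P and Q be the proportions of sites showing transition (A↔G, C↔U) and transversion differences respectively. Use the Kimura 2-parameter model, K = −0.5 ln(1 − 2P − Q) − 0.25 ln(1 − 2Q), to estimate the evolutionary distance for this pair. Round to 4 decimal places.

0.1768

The sequences differ at positions 10 (C/U, transition), 18 (U/C, transition), 22 (A/G, transition), 26 (C/G, transversion).
Of the 4 differences, 3 transitions and 1 transversion over 26 sites: P = 3/26 = 0.115385, Q = 1/26 = 0.038462.
d = −0.5·ln(0.730768) − 0.25·ln(0.923076) = −0.5·(-0.313659) − 0.25·(-0.080044) = 0.1768.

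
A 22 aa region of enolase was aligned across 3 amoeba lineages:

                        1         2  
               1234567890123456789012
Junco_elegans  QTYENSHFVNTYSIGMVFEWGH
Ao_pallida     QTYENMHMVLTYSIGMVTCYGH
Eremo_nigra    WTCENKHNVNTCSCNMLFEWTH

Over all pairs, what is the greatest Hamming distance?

Pairwise Hamming distances:
  Junco_elegans vs Ao_pallida: 6
  Junco_elegans vs Eremo_nigra: 9
  Ao_pallida vs Eremo_nigra: 13
The largest is 13, between Ao_pallida and Eremo_nigra.

13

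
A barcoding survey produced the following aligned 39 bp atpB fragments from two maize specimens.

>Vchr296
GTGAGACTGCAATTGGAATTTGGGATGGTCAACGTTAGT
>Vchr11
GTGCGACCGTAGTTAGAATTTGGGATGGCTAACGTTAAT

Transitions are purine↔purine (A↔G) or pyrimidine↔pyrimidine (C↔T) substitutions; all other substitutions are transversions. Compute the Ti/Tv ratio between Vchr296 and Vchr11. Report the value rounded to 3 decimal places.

Mismatches occur at site 4 (A→C, transversion), site 8 (T→C, transition), site 10 (C→T, transition), site 12 (A→G, transition), site 15 (G→A, transition), site 29 (T→C, transition), site 30 (C→T, transition), site 38 (G→A, transition).
Of the 8 differences, 7 transitions and 1 transversion, so Ti/Tv = 7/1 = 7.000.

7.000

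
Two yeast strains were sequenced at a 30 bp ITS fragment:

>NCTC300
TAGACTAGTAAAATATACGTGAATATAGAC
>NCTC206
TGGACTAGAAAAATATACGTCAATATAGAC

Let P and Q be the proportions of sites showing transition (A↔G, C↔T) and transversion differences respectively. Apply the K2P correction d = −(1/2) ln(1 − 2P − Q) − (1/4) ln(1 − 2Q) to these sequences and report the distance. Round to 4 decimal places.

0.1073

Differing sites — 2:A/G (Ti); 9:T/A (Tv); 21:G/C (Tv).
Of the 3 differences, 1 transition and 2 transversions over 30 sites: P = 1/30 = 0.033333, Q = 2/30 = 0.066667.
d = −0.5·ln(0.866667) − 0.25·ln(0.866666) = −0.5·(-0.143100) − 0.25·(-0.143102) = 0.1073.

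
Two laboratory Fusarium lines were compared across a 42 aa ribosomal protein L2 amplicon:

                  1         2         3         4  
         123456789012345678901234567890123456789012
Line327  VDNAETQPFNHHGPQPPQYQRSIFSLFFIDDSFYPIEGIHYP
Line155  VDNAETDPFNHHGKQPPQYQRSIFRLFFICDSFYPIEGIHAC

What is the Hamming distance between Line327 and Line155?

The sequences differ at positions 7 (Q/D), 14 (P/K), 25 (S/R), 30 (D/C), 41 (Y/A), 42 (P/C).
That gives 6 mismatches out of 42 aligned sites, so the Hamming distance is 6.

6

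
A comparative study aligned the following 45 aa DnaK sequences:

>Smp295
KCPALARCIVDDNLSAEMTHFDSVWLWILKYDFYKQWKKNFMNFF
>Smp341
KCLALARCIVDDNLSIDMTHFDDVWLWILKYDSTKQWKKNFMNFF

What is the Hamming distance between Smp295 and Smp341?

The sequences differ at positions 3 (P/L), 16 (A/I), 17 (E/D), 23 (S/D), 33 (F/S), 34 (Y/T).
That gives 6 mismatches out of 45 aligned sites, so the Hamming distance is 6.

6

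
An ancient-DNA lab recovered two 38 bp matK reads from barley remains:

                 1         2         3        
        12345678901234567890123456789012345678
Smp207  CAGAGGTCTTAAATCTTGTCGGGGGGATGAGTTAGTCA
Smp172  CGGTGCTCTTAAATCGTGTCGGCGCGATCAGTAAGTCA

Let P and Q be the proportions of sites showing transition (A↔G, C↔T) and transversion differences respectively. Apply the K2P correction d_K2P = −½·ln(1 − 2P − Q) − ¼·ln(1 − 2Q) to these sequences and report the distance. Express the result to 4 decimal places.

The sequences differ at positions 2 (A/G, transition), 4 (A/T, transversion), 6 (G/C, transversion), 16 (T/G, transversion), 23 (G/C, transversion), 25 (G/C, transversion), 29 (G/C, transversion), 33 (T/A, transversion).
Of the 8 differences, 1 transition and 7 transversions over 38 sites: P = 1/38 = 0.026316, Q = 7/38 = 0.184211.
d = −0.5·ln(0.763157) − 0.25·ln(0.631578) = −0.5·(-0.270292) − 0.25·(-0.459534) = 0.2500.

0.2500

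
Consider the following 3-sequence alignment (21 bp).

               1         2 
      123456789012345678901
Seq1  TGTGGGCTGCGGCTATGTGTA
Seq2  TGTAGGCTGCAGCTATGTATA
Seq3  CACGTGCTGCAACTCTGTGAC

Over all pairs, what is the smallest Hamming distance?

3

Pairwise Hamming distances:
  Seq1 vs Seq2: 3
  Seq1 vs Seq3: 9
  Seq2 vs Seq3: 10
The smallest is 3, between Seq1 and Seq2.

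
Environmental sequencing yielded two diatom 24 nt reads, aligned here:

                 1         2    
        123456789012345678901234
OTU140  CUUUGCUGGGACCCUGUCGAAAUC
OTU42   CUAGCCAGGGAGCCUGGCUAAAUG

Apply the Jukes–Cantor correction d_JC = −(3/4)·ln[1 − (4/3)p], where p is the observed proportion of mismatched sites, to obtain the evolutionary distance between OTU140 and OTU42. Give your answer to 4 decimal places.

0.4408

The sequences differ at positions 3 (U/A), 4 (U/G), 5 (G/C), 7 (U/A), 12 (C/G), 17 (U/G), 19 (G/U), 24 (C/G).
p = 8/24 = 0.333333.
d = −0.75 · ln(1 − (4/3)·0.333333) = −0.75 · ln(0.555556) = −0.75 · (-0.587786) = 0.4408.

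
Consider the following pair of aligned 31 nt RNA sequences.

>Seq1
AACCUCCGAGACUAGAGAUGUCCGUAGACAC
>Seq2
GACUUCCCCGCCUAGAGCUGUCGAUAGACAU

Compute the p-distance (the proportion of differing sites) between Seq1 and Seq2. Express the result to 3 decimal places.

0.290

The sequences differ at positions 1 (A/G), 4 (C/U), 8 (G/C), 9 (A/C), 11 (A/C), 18 (A/C), 23 (C/G), 24 (G/A), 31 (C/U).
There are 9 differences over 31 sites, so p = 9/31 = 0.290.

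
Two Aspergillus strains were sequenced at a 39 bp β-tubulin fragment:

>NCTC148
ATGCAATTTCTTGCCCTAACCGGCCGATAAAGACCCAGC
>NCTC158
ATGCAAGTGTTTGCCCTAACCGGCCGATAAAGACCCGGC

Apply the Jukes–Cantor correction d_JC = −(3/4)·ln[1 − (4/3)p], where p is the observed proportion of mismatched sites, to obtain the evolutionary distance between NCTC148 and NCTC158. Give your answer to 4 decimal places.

0.1103

Mismatches occur at site 7 (T/G), site 9 (T/G), site 10 (C/T), site 37 (A/G).
p = 4/39 = 0.102564.
d = −0.75 · ln(1 − (4/3)·0.102564) = −0.75 · ln(0.863248) = −0.75 · (-0.147053) = 0.1103.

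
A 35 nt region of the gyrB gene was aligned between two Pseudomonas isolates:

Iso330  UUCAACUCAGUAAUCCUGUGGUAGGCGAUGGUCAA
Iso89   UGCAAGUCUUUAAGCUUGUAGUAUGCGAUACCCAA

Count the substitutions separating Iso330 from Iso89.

11

Mismatches occur at site 2 (U→G), site 6 (C→G), site 9 (A→U), site 10 (G→U), site 14 (U→G), site 16 (C→U), site 20 (G→A), site 24 (G→U), site 30 (G→A), site 31 (G→C), site 32 (U→C).
That gives 11 mismatches out of 35 aligned sites, so the Hamming distance is 11.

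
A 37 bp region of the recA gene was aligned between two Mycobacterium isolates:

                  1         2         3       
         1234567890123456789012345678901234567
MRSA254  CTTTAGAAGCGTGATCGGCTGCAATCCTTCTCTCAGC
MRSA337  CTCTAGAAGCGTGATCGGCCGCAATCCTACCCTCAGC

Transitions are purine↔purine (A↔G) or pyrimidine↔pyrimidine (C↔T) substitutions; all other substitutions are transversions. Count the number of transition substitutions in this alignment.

Differing sites — 3:T/C (Ti); 20:T/C (Ti); 29:T/A (Tv); 31:T/C (Ti).
Of the 4 differences, 3 transitions and 1 transversion, so the answer is 3.

3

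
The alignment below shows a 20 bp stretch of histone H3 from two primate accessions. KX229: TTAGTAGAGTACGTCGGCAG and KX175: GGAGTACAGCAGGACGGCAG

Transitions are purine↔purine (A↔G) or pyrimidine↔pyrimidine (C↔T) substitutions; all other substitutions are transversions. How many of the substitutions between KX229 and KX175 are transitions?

Differing sites — 1:T/G (Tv); 2:T/G (Tv); 7:G/C (Tv); 10:T/C (Ti); 12:C/G (Tv); 14:T/A (Tv).
Of the 6 differences, 1 transition and 5 transversions, so the answer is 1.

1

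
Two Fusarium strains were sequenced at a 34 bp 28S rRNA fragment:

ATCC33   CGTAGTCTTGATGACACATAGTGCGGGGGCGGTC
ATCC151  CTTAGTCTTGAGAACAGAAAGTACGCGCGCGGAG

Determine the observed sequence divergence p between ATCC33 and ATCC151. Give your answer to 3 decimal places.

Mismatches occur at site 2 (G/T), site 12 (T/G), site 13 (G/A), site 17 (C/G), site 19 (T/A), site 23 (G/A), site 26 (G/C), site 28 (G/C), site 33 (T/A), site 34 (C/G).
There are 10 differences over 34 sites, so p = 10/34 = 0.294.

0.294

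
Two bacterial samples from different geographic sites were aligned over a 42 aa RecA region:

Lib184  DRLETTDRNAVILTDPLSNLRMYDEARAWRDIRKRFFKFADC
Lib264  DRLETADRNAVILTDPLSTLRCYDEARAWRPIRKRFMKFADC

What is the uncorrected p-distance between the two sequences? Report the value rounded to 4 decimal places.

0.1190

Differing sites — 6:T/A; 19:N/T; 22:M/C; 31:D/P; 37:F/M.
There are 5 differences over 42 sites, so p = 5/42 = 0.1190.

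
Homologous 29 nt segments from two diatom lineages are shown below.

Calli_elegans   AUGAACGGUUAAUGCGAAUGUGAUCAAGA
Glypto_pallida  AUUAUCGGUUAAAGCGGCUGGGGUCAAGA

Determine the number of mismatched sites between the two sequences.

7

Mismatches occur at site 3 (G→U), site 5 (A→U), site 13 (U→A), site 17 (A→G), site 18 (A→C), site 21 (U→G), site 23 (A→G).
That gives 7 mismatches out of 29 aligned sites, so the Hamming distance is 7.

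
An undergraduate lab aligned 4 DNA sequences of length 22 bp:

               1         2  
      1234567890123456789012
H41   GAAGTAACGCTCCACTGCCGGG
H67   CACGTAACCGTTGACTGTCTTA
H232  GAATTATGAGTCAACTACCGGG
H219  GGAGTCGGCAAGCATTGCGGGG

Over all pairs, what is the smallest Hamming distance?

7

Pairwise Hamming distances:
  H41 vs H67: 10
  H41 vs H232: 7
  H41 vs H219: 10
  H67 vs H232: 13
  H67 vs H219: 16
  H232 vs H219: 12
The smallest is 7, between H41 and H232.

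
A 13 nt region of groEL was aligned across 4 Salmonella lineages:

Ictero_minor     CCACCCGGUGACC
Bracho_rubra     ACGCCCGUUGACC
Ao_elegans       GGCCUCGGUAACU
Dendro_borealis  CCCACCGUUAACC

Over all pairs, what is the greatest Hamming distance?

7

Pairwise Hamming distances:
  Ictero_minor vs Bracho_rubra: 3
  Ictero_minor vs Ao_elegans: 6
  Ictero_minor vs Dendro_borealis: 4
  Bracho_rubra vs Ao_elegans: 7
  Bracho_rubra vs Dendro_borealis: 4
  Ao_elegans vs Dendro_borealis: 6
The largest is 7, between Bracho_rubra and Ao_elegans.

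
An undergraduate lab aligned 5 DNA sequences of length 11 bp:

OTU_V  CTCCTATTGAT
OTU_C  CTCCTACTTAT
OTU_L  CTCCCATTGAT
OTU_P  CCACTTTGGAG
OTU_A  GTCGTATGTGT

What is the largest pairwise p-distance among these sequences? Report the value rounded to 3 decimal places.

0.727

Pairwise Hamming distances:
  OTU_V vs OTU_C: 2
  OTU_V vs OTU_L: 1
  OTU_V vs OTU_P: 5
  OTU_V vs OTU_A: 5
  OTU_C vs OTU_L: 3
  OTU_C vs OTU_P: 7
  OTU_C vs OTU_A: 5
  OTU_L vs OTU_P: 6
  OTU_L vs OTU_A: 6
  OTU_P vs OTU_A: 8
The largest is 8 mismatches, between OTU_P and OTU_A; p = 8/11 = 0.727.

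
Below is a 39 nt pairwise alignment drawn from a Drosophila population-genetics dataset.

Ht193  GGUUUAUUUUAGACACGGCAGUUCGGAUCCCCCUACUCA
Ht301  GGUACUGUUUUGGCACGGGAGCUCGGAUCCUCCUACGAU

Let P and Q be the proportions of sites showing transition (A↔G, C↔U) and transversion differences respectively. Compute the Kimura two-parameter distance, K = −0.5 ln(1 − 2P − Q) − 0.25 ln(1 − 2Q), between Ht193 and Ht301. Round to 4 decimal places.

The sequences differ at positions 4 (U/A, transversion), 5 (U/C, transition), 6 (A/U, transversion), 7 (U/G, transversion), 11 (A/U, transversion), 13 (A/G, transition), 19 (C/G, transversion), 22 (U/C, transition), 31 (C/U, transition), 37 (U/G, transversion), 38 (C/A, transversion), 39 (A/U, transversion).
Of the 12 differences, 4 transitions and 8 transversions over 39 sites: P = 4/39 = 0.102564, Q = 8/39 = 0.205128.
d = −0.5·ln(0.589744) − 0.25·ln(0.589744) = −0.5·(-0.528067) − 0.25·(-0.528067) = 0.3961.

0.3961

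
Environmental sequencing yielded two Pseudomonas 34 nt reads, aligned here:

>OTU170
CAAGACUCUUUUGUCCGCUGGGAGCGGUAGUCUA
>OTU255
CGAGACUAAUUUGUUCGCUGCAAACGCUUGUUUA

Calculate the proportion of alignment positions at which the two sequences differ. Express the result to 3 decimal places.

0.294

The sequences differ at positions 2 (A/G), 8 (C/A), 9 (U/A), 15 (C/U), 21 (G/C), 22 (G/A), 24 (G/A), 27 (G/C), 29 (A/U), 32 (C/U).
There are 10 differences over 34 sites, so p = 10/34 = 0.294.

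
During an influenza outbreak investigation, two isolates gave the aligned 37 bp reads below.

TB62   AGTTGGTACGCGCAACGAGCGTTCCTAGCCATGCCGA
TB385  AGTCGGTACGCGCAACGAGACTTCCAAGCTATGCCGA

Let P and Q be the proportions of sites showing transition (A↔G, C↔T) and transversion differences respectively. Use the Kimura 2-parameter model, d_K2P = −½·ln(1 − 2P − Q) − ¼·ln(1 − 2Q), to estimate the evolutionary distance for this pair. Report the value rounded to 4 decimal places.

Mismatches occur at site 4 (T↔C, transition), site 20 (C↔A, transversion), site 21 (G↔C, transversion), site 26 (T↔A, transversion), site 30 (C↔T, transition).
Of the 5 differences, 2 transitions and 3 transversions over 37 sites: P = 2/37 = 0.054054, Q = 3/37 = 0.081081.
d = −0.5·ln(0.810811) − 0.25·ln(0.837838) = −0.5·(-0.209720) − 0.25·(-0.176931) = 0.1491.

0.1491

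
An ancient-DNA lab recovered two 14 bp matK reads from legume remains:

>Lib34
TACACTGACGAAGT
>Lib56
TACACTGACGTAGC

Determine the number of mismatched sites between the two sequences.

The sequences differ at positions 11 (A/T), 14 (T/C).
That gives 2 mismatches out of 14 aligned sites, so the Hamming distance is 2.

2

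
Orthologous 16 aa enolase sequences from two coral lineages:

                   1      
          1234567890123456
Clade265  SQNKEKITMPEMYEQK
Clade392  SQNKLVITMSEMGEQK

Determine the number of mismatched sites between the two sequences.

4

The sequences differ at positions 5 (E/L), 6 (K/V), 10 (P/S), 13 (Y/G).
That gives 4 mismatches out of 16 aligned sites, so the Hamming distance is 4.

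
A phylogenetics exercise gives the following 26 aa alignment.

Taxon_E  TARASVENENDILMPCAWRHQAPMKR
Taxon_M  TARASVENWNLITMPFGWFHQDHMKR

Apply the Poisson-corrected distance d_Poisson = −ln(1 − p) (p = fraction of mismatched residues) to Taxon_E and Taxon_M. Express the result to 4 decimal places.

The sequences differ at positions 9 (E/W), 11 (D/L), 13 (L/T), 16 (C/F), 17 (A/G), 19 (R/F), 22 (A/D), 23 (P/H).
p = 8/26 = 0.307692.
d = −ln(1 − 0.307692) = −ln(0.692308) = 0.3677.

0.3677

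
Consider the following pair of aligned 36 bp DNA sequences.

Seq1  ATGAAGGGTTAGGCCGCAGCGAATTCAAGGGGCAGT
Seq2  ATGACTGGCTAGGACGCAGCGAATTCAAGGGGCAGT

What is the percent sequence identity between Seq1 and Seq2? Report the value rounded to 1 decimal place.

The sequences differ at positions 5 (A/C), 6 (G/T), 9 (T/C), 14 (C/A).
32 of the 36 sites match, so the percent identity is 32/36 × 100 = 88.9%.

88.9%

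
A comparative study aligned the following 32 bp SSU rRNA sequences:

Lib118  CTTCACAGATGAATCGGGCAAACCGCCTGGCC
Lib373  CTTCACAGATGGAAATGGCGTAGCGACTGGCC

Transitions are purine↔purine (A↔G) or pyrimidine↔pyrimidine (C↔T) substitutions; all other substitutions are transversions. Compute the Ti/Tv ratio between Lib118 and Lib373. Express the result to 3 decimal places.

The sequences differ at positions 12 (A/G, transition), 14 (T/A, transversion), 15 (C/A, transversion), 16 (G/T, transversion), 20 (A/G, transition), 21 (A/T, transversion), 23 (C/G, transversion), 26 (C/A, transversion).
Of the 8 differences, 2 transitions and 6 transversions, so Ti/Tv = 2/6 = 0.333.

0.333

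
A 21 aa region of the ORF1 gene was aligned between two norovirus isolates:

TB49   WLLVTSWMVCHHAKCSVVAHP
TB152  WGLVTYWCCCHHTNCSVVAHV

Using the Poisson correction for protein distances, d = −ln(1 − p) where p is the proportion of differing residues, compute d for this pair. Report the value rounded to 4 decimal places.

0.4055

Mismatches occur at site 2 (L→G), site 6 (S→Y), site 8 (M→C), site 9 (V→C), site 13 (A→T), site 14 (K→N), site 21 (P→V).
p = 7/21 = 0.333333.
d = −ln(1 − 0.333333) = −ln(0.666667) = 0.4055.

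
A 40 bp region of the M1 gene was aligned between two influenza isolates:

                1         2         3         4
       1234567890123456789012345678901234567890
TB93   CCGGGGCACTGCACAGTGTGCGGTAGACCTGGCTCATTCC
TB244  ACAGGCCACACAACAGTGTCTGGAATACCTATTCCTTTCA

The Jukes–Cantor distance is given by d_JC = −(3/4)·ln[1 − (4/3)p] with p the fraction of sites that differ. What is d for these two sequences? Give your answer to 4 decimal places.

Mismatches occur at site 1 (C→A), site 3 (G→A), site 6 (G→C), site 10 (T→A), site 11 (G→C), site 12 (C→A), site 20 (G→C), site 21 (C→T), site 24 (T→A), site 26 (G→T), site 31 (G→A), site 32 (G→T), site 33 (C→T), site 34 (T→C), site 36 (A→T), site 40 (C→A).
p = 16/40 = 0.400000.
d = −0.75 · ln(1 − (4/3)·0.400000) = −0.75 · ln(0.466667) = −0.75 · (-0.762139) = 0.5716.

0.5716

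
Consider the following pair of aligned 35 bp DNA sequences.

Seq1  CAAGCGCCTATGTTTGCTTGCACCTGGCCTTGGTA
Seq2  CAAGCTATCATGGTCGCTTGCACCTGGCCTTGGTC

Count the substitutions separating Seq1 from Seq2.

7

Differing sites — 6:G/T; 7:C/A; 8:C/T; 9:T/C; 13:T/G; 15:T/C; 35:A/C.
That gives 7 mismatches out of 35 aligned sites, so the Hamming distance is 7.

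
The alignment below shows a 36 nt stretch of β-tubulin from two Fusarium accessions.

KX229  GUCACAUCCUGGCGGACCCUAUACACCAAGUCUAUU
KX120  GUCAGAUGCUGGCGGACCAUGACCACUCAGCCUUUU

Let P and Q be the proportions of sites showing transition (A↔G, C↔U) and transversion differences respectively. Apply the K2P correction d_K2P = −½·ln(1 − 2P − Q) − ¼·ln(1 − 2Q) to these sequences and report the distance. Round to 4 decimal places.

Differing sites — 5:C/G (Tv); 8:C/G (Tv); 19:C/A (Tv); 21:A/G (Ti); 22:U/A (Tv); 23:A/C (Tv); 27:C/U (Ti); 28:A/C (Tv); 31:U/C (Ti); 34:A/U (Tv).
Of the 10 differences, 3 transitions and 7 transversions over 36 sites: P = 3/36 = 0.083333, Q = 7/36 = 0.194444.
d = −0.5·ln(0.638890) − 0.25·ln(0.611112) = −0.5·(-0.448023) − 0.25·(-0.492475) = 0.3471.

0.3471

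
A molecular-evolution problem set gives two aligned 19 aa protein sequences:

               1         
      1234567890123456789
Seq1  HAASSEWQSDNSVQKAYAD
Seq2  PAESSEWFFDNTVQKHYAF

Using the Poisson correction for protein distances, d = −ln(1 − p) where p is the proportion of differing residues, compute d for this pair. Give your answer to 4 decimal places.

0.4595

Differing sites — 1:H/P; 3:A/E; 8:Q/F; 9:S/F; 12:S/T; 16:A/H; 19:D/F.
p = 7/19 = 0.368421.
d = −ln(1 − 0.368421) = −ln(0.631579) = 0.4595.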